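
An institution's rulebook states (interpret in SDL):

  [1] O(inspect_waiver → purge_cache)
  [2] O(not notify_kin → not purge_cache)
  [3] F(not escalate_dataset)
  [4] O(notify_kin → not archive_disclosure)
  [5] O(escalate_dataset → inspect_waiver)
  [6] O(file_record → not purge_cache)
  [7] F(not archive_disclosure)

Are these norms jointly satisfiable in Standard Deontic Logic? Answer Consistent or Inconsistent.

F(not archive_disclosure) at premise 7 means O(archive_disclosure).
Premise 4, O(notify_kin → not archive_disclosure), contraposes to O(archive_disclosure → not notify_kin); with O(archive_disclosure) we get O(not notify_kin).
With premise 2, O(not notify_kin → not purge_cache), the K-axiom yields O(not purge_cache).
Premise 1 is O(inspect_waiver → purge_cache); contrapositively O(not purge_cache → not inspect_waiver). Since O(not purge_cache) holds, K gives O(not inspect_waiver).
The contrapositive of premise 5 (O(escalate_dataset → inspect_waiver)) is O(not inspect_waiver → not escalate_dataset), and O(not inspect_waiver) is already established, so O(not escalate_dataset).
Yet premise 3 is F(not escalate_dataset), i.e. O(escalate_dataset).
We now have both O(not escalate_dataset) and O(escalate_dataset) — escalate_dataset is simultaneously obligatory and forbidden, violating the D-axiom.

Inconsistent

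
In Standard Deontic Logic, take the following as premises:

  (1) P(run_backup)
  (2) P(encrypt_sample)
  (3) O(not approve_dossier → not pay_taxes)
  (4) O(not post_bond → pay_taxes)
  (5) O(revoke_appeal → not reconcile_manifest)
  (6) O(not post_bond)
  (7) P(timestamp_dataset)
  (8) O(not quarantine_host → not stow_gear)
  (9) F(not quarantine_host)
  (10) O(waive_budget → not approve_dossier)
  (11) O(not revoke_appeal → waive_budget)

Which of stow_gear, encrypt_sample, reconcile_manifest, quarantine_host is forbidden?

Premise 6 gives O(not post_bond).
With premise 4, O(not post_bond → pay_taxes), the K-axiom yields O(pay_taxes).
Premise 3 is O(not approve_dossier → not pay_taxes); contrapositively O(pay_taxes → approve_dossier). Since O(pay_taxes) holds, K gives O(approve_dossier).
The contrapositive of premise 10 (O(waive_budget → not approve_dossier)) is O(approve_dossier → not waive_budget), and O(approve_dossier) is already established, so O(not waive_budget).
Premise 11 is O(not revoke_appeal → waive_budget); contrapositively O(not waive_budget → revoke_appeal). Since O(not waive_budget) holds, K gives O(revoke_appeal).
Applying K to premise 5 (O(revoke_appeal → not reconcile_manifest)) and O(revoke_appeal) yields O(not reconcile_manifest).
So O(not reconcile_manifest) holds, i.e. reconcile_manifest is forbidden. None of the other listed options is forbidden under the premises.

reconcile_manifest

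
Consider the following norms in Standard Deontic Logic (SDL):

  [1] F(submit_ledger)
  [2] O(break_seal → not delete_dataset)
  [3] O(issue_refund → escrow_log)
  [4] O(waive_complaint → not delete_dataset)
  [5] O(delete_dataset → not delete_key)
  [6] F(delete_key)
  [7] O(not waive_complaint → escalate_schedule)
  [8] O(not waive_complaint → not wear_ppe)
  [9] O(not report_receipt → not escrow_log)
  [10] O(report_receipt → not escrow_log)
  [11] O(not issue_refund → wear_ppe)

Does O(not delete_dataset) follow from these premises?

Yes

Premises 10 and 9 cover both cases: O(report_receipt → not escrow_log) and O(not report_receipt → not escrow_log). Since report_receipt ∨ not report_receipt is a tautology, O(not escrow_log) follows.
Premise 3, O(issue_refund → escrow_log), contraposes to O(not escrow_log → not issue_refund); with O(not escrow_log) we get O(not issue_refund).
From O(not issue_refund) and premise 11, O(not issue_refund → wear_ppe), we obtain O(wear_ppe).
The contrapositive of premise 8 (O(not waive_complaint → not wear_ppe)) is O(wear_ppe → waive_complaint), and O(wear_ppe) is already established, so O(waive_complaint).
With premise 4, O(waive_complaint → not delete_dataset), the K-axiom yields O(not delete_dataset).
Premises 1, 2, 5, 6, 7 do not contribute to this derivation.
So O(not delete_dataset) follows.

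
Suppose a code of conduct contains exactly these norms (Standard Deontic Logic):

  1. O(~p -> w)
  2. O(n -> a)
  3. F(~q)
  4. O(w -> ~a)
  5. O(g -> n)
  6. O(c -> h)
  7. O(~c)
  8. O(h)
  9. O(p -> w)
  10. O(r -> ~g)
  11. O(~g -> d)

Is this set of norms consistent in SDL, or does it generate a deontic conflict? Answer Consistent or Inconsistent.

Premise 6 is O(c -> h); even if O(h) held, inferring O(c) would be affirming the consequent — invalid.
So O(c) is not derivable, and the apparent clash with O(~c) does not arise.
A world satisfying every obligation exists (e.g. a=false, c=false, d=true, g=false, h=true, n=false, p=false, q=true, r=false, w=true); no atom is both obligatory and forbidden, so the set is consistent.

Consistent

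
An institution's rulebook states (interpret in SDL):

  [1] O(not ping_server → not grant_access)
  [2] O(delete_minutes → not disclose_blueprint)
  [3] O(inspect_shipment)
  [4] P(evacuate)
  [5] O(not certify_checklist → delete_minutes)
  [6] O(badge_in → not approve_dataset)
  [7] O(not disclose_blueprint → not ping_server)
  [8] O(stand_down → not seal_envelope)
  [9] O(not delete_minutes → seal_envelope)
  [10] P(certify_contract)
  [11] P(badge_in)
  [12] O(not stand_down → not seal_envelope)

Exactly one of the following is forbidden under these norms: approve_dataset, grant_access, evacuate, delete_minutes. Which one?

grant_access

Premises 8 and 12 are O(stand_down → not seal_envelope) and O(not stand_down → not seal_envelope); every ideal world satisfies stand_down or not stand_down, so in either case not seal_envelope holds — hence O(not seal_envelope).
Premise 9 is O(not delete_minutes → seal_envelope); contrapositively O(not seal_envelope → delete_minutes). Since O(not seal_envelope) holds, K gives O(delete_minutes).
Applying K to premise 2 (O(delete_minutes → not disclose_blueprint)) and O(delete_minutes) yields O(not disclose_blueprint).
Premise 7 is O(not disclose_blueprint → not ping_server); since O(not disclose_blueprint), deontic closure gives O(not ping_server).
With premise 1, O(not ping_server → not grant_access), the K-axiom yields O(not grant_access).
So O(not grant_access) holds, i.e. grant_access is forbidden. None of the other listed options is forbidden under the premises.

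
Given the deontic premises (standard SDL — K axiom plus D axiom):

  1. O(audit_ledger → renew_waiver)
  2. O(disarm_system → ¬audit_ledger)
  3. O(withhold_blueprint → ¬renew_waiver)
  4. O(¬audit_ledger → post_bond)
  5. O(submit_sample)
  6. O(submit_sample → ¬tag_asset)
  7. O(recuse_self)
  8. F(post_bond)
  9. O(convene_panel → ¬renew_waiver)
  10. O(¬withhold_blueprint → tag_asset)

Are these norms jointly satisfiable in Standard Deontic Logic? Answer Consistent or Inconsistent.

Inconsistent

From premise 5 we have O(submit_sample).
With premise 6, O(submit_sample → ¬tag_asset), the K-axiom yields O(¬tag_asset).
Premise 10 is O(¬withhold_blueprint → tag_asset); contrapositively O(¬tag_asset → withhold_blueprint). Since O(¬tag_asset) holds, K gives O(withhold_blueprint).
From O(withhold_blueprint) and premise 3, O(withhold_blueprint → ¬renew_waiver), we obtain O(¬renew_waiver).
The contrapositive of premise 1 (O(audit_ledger → renew_waiver)) is O(¬renew_waiver → ¬audit_ledger), and O(¬renew_waiver) is already established, so O(¬audit_ledger).
With premise 4, O(¬audit_ledger → post_bond), the K-axiom yields O(post_bond).
However, F(post_bond) at premise 8 amounts to O(¬post_bond).
We now have both O(post_bond) and O(¬post_bond) — post_bond is simultaneously obligatory and forbidden, violating the D-axiom.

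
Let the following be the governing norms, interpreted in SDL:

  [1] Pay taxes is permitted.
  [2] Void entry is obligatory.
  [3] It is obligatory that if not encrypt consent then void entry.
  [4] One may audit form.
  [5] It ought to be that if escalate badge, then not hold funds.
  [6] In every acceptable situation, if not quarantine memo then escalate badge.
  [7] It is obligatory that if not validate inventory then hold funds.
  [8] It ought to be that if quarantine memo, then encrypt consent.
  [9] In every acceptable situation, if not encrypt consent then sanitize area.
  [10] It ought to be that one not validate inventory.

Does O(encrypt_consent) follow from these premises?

Premise 10 states O(¬validate_inventory) outright.
Applying K to premise 7 (O(¬validate_inventory → hold_funds)) and O(¬validate_inventory) yields O(hold_funds).
Premise 5, O(escalate_badge → ¬hold_funds), contraposes to O(hold_funds → ¬escalate_badge); with O(hold_funds) we get O(¬escalate_badge).
Premise 6 is O(¬quarantine_memo → escalate_badge); contrapositively O(¬escalate_badge → quarantine_memo). Since O(¬escalate_badge) holds, K gives O(quarantine_memo).
From O(quarantine_memo) and premise 8, O(quarantine_memo → encrypt_consent), we obtain O(encrypt_consent).
Premises 1, 2, 3, 4, 9 do not contribute to this derivation.
So O(encrypt_consent) follows.

Yes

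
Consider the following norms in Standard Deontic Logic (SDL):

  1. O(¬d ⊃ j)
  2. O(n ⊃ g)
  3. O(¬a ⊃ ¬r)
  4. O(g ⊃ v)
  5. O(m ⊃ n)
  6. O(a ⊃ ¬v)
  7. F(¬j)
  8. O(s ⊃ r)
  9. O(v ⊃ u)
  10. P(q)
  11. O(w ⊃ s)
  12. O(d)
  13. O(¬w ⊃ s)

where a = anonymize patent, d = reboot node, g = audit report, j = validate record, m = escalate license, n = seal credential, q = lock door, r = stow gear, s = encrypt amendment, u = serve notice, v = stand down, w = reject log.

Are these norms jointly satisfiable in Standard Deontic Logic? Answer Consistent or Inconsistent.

Consistent

Premise 1 is O(¬d ⊃ j); even if O(j) held, inferring O(¬d) would be affirming the consequent — invalid.
So O(¬d) is not derivable, and the apparent clash with O(d) does not arise.
A world satisfying every obligation exists (e.g. a=true, d=true, g=false, j=true, m=false, n=false, q=false, r=true, s=true, u=false, v=false, w=false); no atom is both obligatory and forbidden, so the set is consistent.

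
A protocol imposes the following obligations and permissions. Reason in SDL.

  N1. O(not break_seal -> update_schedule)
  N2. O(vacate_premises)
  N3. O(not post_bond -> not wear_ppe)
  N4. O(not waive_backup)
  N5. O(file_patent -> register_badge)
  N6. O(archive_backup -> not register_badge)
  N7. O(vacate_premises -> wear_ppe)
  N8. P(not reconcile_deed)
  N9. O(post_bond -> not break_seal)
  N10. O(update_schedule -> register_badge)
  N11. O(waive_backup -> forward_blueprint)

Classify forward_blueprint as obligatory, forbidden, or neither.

Premise 11 is O(waive_backup -> forward_blueprint), but O(waive_backup) is not derivable from the premises, so it does not yield O(forward_blueprint).
No premise or chain of K-axiom applications forces O(forward_blueprint), and none forces O(not forward_blueprint). So forward_blueprint is neither obligatory nor forbidden under these norms.

Neither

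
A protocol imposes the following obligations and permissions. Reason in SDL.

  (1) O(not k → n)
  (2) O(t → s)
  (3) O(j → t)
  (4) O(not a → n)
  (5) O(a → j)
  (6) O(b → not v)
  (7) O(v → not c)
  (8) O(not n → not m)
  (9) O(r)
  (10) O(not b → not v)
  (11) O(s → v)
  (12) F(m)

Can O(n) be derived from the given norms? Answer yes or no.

Premises 10 and 6 cover both cases: O(not b → not v) and O(b → not v). Since not b ∨ b is a tautology, O(not v) follows.
The contrapositive of premise 11 (O(s → v)) is O(not v → not s), and O(not v) is already established, so O(not s).
Premise 2, O(t → s), contraposes to O(not s → not t); with O(not s) we get O(not t).
The contrapositive of premise 3 (O(j → t)) is O(not t → not j), and O(not t) is already established, so O(not j).
Premise 5, O(a → j), contraposes to O(not j → not a); with O(not j) we get O(not a).
From O(not a) and premise 4, O(not a → n), we obtain O(n).
Premises 1, 7, 8, 9, 12 do not contribute to this derivation.
So O(n) follows.

Yes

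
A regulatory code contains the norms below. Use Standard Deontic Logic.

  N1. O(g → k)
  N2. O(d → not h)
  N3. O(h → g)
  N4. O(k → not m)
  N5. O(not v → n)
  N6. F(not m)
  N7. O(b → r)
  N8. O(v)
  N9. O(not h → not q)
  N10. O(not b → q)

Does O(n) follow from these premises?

No

Premise 5 is O(not v → n), but O(not v) is not derivable from the premises, so it does not yield O(n).
No other premise forces O(n). An ideal world satisfying every premise can still have n false, so O(n) is not derivable.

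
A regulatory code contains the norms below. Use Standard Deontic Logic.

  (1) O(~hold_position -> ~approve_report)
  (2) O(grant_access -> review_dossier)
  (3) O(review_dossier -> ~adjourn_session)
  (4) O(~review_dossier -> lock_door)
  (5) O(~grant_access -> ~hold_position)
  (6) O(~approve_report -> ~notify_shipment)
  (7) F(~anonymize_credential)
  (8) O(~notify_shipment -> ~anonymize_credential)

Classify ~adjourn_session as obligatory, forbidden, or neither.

Premise 7 is F(~anonymize_credential), i.e. O(anonymize_credential).
The contrapositive of premise 8 (O(~notify_shipment -> ~anonymize_credential)) is O(anonymize_credential -> notify_shipment), and O(anonymize_credential) is already established, so O(notify_shipment).
Premise 6, O(~approve_report -> ~notify_shipment), contraposes to O(notify_shipment -> approve_report); with O(notify_shipment) we get O(approve_report).
The contrapositive of premise 1 (O(~hold_position -> ~approve_report)) is O(approve_report -> hold_position), and O(approve_report) is already established, so O(hold_position).
Premise 5 is O(~grant_access -> ~hold_position); contrapositively O(hold_position -> grant_access). Since O(hold_position) holds, K gives O(grant_access).
From O(grant_access) and premise 2, O(grant_access -> review_dossier), we obtain O(review_dossier).
From O(review_dossier) and premise 3, O(review_dossier -> ~adjourn_session), we obtain O(~adjourn_session).
Premise 4 does not contribute to this derivation.
Hence ~adjourn_session is obligatory.

Obligatory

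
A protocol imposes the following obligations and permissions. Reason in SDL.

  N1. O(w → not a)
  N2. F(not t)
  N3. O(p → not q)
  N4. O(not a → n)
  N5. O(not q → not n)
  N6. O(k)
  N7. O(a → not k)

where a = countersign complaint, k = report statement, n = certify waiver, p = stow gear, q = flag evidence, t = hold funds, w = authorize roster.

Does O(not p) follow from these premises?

From premise 6 we have O(k).
Premise 7, O(a → not k), contraposes to O(k → not a); with O(k) we get O(not a).
With premise 4, O(not a → n), the K-axiom yields O(n).
Premise 5 is O(not q → not n); contrapositively O(n → q). Since O(n) holds, K gives O(q).
The contrapositive of premise 3 (O(p → not q)) is O(q → not p), and O(q) is already established, so O(not p).
Premises 1, 2 do not contribute to this derivation.
So O(not p) follows.

Yes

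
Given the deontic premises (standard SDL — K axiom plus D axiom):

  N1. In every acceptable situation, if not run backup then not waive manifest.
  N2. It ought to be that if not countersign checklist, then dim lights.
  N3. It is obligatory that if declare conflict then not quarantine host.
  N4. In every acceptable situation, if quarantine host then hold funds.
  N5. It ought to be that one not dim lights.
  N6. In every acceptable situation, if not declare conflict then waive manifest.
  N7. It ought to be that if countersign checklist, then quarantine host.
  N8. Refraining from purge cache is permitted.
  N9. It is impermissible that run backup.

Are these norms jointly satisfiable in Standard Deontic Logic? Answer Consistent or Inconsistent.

F(run_backup) at premise 9 means O(¬run_backup).
Applying K to premise 1 (O(¬run_backup → ¬waive_manifest)) and O(¬run_backup) yields O(¬waive_manifest).
Premise 6 is O(¬declare_conflict → waive_manifest); contrapositively O(¬waive_manifest → declare_conflict). Since O(¬waive_manifest) holds, K gives O(declare_conflict).
Premise 3 is O(declare_conflict → ¬quarantine_host); since O(declare_conflict), deontic closure gives O(¬quarantine_host).
Premise 7 is O(countersign_checklist → quarantine_host); contrapositively O(¬quarantine_host → ¬countersign_checklist). Since O(¬quarantine_host) holds, K gives O(¬countersign_checklist).
Applying K to premise 2 (O(¬countersign_checklist → dim_lights)) and O(¬countersign_checklist) yields O(dim_lights).
Yet premise 5 states O(¬dim_lights).
We now have both O(dim_lights) and O(¬dim_lights) — dim_lights is simultaneously obligatory and forbidden, violating the D-axiom.

Inconsistent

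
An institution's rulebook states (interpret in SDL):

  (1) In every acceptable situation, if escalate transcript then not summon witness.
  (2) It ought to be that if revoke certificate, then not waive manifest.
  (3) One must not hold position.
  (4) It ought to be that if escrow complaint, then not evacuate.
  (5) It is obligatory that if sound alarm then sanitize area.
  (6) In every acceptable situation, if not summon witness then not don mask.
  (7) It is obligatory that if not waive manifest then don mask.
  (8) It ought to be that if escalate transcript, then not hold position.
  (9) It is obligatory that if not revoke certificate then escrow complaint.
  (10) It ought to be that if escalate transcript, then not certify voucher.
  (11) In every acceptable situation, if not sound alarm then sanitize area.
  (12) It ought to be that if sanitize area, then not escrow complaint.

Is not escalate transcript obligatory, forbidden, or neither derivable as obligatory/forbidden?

By case analysis on ¬sound_alarm: premise 11 gives O(¬sound_alarm → sanitize_area) and premise 5 gives O(sound_alarm → sanitize_area), so O(sanitize_area) either way.
Premise 12 is O(sanitize_area → ¬escrow_complaint); since O(sanitize_area), deontic closure gives O(¬escrow_complaint).
The contrapositive of premise 9 (O(¬revoke_certificate → escrow_complaint)) is O(¬escrow_complaint → revoke_certificate), and O(¬escrow_complaint) is already established, so O(revoke_certificate).
From O(revoke_certificate) and premise 2, O(revoke_certificate → ¬waive_manifest), we obtain O(¬waive_manifest).
Applying K to premise 7 (O(¬waive_manifest → don_mask)) and O(¬waive_manifest) yields O(don_mask).
Premise 6 is O(¬summon_witness → ¬don_mask); contrapositively O(don_mask → summon_witness). Since O(don_mask) holds, K gives O(summon_witness).
Premise 1, O(escalate_transcript → ¬summon_witness), contraposes to O(summon_witness → ¬escalate_transcript); with O(summon_witness) we get O(¬escalate_transcript).
Premises 3, 4, 8, 10 do not contribute to this derivation.
Hence ¬escalate_transcript is obligatory.

Obligatory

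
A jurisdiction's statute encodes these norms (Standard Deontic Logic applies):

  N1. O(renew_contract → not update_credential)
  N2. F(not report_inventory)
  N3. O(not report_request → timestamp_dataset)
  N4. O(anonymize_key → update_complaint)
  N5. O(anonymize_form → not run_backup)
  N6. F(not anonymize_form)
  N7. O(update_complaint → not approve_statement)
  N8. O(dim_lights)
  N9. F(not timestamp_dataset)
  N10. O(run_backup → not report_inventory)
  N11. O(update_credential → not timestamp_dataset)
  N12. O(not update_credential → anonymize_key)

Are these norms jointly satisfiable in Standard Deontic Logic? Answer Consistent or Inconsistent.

Consistent

Premise 10 is O(run_backup → not report_inventory), but O(run_backup) is not derivable from the premises, so it does not yield O(not report_inventory).
So O(not report_inventory) is not derivable, and the apparent clash with O(report_inventory) does not arise.
A world satisfying every obligation exists (e.g. anonymize_form=true, anonymize_key=true, approve_statement=false, dim_lights=true, renew_contract=false, report_inventory=true, report_request=false, run_backup=false, timestamp_dataset=true, update_complaint=true, update_credential=false); no atom is both obligatory and forbidden, so the set is consistent.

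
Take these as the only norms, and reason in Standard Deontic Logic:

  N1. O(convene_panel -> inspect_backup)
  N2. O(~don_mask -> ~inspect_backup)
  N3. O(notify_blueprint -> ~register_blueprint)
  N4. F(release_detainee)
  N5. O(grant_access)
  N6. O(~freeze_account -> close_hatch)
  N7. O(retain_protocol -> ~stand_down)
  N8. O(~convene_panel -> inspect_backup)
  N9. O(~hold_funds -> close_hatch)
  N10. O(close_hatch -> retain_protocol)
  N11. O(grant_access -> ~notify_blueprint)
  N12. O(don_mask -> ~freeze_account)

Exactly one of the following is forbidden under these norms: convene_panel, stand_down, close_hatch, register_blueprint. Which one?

By case analysis on convene_panel: premise 1 gives O(convene_panel -> inspect_backup) and premise 8 gives O(~convene_panel -> inspect_backup), so O(inspect_backup) either way.
Premise 2, O(~don_mask -> ~inspect_backup), contraposes to O(inspect_backup -> don_mask); with O(inspect_backup) we get O(don_mask).
With premise 12, O(don_mask -> ~freeze_account), the K-axiom yields O(~freeze_account).
Applying K to premise 6 (O(~freeze_account -> close_hatch)) and O(~freeze_account) yields O(close_hatch).
Applying K to premise 10 (O(close_hatch -> retain_protocol)) and O(close_hatch) yields O(retain_protocol).
Premise 7 is O(retain_protocol -> ~stand_down); since O(retain_protocol), deontic closure gives O(~stand_down).
So O(~stand_down) holds, i.e. stand_down is forbidden. None of the other listed options is forbidden under the premises.

stand_down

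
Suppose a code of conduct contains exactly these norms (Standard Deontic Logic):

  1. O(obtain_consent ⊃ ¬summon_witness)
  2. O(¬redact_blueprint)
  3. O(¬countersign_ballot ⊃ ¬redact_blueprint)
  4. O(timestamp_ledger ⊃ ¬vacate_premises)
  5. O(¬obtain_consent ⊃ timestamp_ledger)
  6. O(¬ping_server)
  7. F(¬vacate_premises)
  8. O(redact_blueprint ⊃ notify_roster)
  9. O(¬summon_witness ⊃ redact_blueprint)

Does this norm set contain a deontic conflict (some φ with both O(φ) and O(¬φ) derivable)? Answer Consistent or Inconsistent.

Inconsistent

Premise 2 gives O(¬redact_blueprint).
Premise 9, O(¬summon_witness ⊃ redact_blueprint), contraposes to O(¬redact_blueprint ⊃ summon_witness); with O(¬redact_blueprint) we get O(summon_witness).
Premise 1 is O(obtain_consent ⊃ ¬summon_witness); contrapositively O(summon_witness ⊃ ¬obtain_consent). Since O(summon_witness) holds, K gives O(¬obtain_consent).
Applying K to premise 5 (O(¬obtain_consent ⊃ timestamp_ledger)) and O(¬obtain_consent) yields O(timestamp_ledger).
From O(timestamp_ledger) and premise 4, O(timestamp_ledger ⊃ ¬vacate_premises), we obtain O(¬vacate_premises).
Yet premise 7 is F(¬vacate_premises), i.e. O(vacate_premises).
We now have both O(¬vacate_premises) and O(vacate_premises) — vacate_premises is simultaneously obligatory and forbidden, violating the D-axiom.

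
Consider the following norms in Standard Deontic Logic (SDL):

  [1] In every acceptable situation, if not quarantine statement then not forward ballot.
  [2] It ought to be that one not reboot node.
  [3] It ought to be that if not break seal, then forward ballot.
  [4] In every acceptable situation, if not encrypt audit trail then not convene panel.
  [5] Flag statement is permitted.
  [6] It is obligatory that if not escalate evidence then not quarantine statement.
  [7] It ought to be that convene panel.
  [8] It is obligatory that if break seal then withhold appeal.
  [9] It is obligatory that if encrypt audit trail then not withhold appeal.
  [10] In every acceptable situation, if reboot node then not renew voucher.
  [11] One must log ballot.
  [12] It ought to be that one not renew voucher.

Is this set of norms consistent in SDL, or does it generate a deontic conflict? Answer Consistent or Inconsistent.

Premise 10 is O(reboot_node → ¬renew_voucher); even if O(¬renew_voucher) held, inferring O(reboot_node) would be affirming the consequent — invalid.
So O(reboot_node) is not derivable, and the apparent clash with O(¬reboot_node) does not arise.
A world satisfying every obligation exists (e.g. break_seal=false, convene_panel=true, encrypt_audit_trail=true, escalate_evidence=true, flag_statement=false, forward_ballot=true, log_ballot=true, quarantine_statement=true, reboot_node=false, renew_voucher=false, withhold_appeal=false); no atom is both obligatory and forbidden, so the set is consistent.

Consistent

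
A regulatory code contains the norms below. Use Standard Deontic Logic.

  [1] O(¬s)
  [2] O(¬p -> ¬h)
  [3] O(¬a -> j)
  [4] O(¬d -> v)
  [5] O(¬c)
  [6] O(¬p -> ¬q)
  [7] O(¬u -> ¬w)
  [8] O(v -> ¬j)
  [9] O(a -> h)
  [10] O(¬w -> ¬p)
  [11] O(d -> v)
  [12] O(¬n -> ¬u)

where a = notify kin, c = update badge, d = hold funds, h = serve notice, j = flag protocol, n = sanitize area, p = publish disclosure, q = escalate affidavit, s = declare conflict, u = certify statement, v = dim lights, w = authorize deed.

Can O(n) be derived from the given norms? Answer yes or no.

Yes

Premises 11 and 4 are O(d -> v) and O(¬d -> v); every ideal world satisfies d or ¬d, so in either case v holds — hence O(v).
With premise 8, O(v -> ¬j), the K-axiom yields O(¬j).
The contrapositive of premise 3 (O(¬a -> j)) is O(¬j -> a), and O(¬j) is already established, so O(a).
From O(a) and premise 9, O(a -> h), we obtain O(h).
Premise 2, O(¬p -> ¬h), contraposes to O(h -> p); with O(h) we get O(p).
Premise 10, O(¬w -> ¬p), contraposes to O(p -> w); with O(p) we get O(w).
The contrapositive of premise 7 (O(¬u -> ¬w)) is O(w -> u), and O(w) is already established, so O(u).
Premise 12 is O(¬n -> ¬u); contrapositively O(u -> n). Since O(u) holds, K gives O(n).
Premises 1, 5, 6 do not contribute to this derivation.
So O(n) follows.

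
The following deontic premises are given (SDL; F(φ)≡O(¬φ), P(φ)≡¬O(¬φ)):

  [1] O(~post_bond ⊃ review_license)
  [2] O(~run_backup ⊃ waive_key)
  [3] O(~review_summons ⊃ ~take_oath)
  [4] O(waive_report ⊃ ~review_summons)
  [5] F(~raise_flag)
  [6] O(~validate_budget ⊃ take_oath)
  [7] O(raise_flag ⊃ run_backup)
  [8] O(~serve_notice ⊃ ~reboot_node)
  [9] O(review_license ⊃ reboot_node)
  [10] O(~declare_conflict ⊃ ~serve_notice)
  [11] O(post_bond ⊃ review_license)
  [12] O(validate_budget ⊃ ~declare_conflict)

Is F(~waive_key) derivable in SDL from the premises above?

Premise 2 is O(~run_backup ⊃ waive_key), but O(~run_backup) is not derivable from the premises, so it does not yield O(waive_key).
No other premise forces O(waive_key). An ideal world satisfying every premise can still have ~waive_key true, so F(~waive_key) is not derivable.

No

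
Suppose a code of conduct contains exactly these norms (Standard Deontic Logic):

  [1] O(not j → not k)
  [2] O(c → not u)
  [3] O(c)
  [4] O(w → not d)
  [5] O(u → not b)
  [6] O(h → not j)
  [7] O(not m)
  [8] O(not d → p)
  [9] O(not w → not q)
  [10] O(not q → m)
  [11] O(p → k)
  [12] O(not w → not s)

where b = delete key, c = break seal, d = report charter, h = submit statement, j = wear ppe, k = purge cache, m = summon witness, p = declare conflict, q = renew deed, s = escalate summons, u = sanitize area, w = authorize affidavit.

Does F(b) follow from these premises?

No

Premise 5 is O(u → not b), but O(u) is not derivable from the premises, so it does not yield O(not b).
No other premise forces O(not b). An ideal world satisfying every premise can still have b true, so F(b) is not derivable.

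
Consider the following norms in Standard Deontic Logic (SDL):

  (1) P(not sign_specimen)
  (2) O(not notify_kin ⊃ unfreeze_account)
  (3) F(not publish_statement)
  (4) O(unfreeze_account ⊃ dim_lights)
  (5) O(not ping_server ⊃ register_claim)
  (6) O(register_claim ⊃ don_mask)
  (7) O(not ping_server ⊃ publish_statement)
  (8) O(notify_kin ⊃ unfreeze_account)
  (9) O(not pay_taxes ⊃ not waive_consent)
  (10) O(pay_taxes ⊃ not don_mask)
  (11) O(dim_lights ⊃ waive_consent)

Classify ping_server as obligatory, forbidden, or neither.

Obligatory

By case analysis on notify_kin: premise 8 gives O(notify_kin ⊃ unfreeze_account) and premise 2 gives O(not notify_kin ⊃ unfreeze_account), so O(unfreeze_account) either way.
From O(unfreeze_account) and premise 4, O(unfreeze_account ⊃ dim_lights), we obtain O(dim_lights).
Applying K to premise 11 (O(dim_lights ⊃ waive_consent)) and O(dim_lights) yields O(waive_consent).
The contrapositive of premise 9 (O(not pay_taxes ⊃ not waive_consent)) is O(waive_consent ⊃ pay_taxes), and O(waive_consent) is already established, so O(pay_taxes).
Premise 10 is O(pay_taxes ⊃ not don_mask); since O(pay_taxes), deontic closure gives O(not don_mask).
The contrapositive of premise 6 (O(register_claim ⊃ don_mask)) is O(not don_mask ⊃ not register_claim), and O(not don_mask) is already established, so O(not register_claim).
Premise 5, O(not ping_server ⊃ register_claim), contraposes to O(not register_claim ⊃ ping_server); with O(not register_claim) we get O(ping_server).
Premises 1, 3, 7 do not contribute to this derivation.
Hence ping_server is obligatory.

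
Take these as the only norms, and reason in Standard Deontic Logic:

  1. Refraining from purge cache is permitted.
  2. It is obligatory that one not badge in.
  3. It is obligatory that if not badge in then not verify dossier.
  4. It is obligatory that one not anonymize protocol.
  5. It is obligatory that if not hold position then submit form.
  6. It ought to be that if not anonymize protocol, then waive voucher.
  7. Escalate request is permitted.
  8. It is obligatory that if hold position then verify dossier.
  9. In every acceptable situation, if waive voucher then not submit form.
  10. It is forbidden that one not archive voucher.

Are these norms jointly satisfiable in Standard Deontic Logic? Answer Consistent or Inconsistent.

Inconsistent

Premise 4 states O(¬anonymize_protocol) outright.
With premise 6, O(¬anonymize_protocol → waive_voucher), the K-axiom yields O(waive_voucher).
Premise 9 is O(waive_voucher → ¬submit_form); since O(waive_voucher), deontic closure gives O(¬submit_form).
Premise 5 is O(¬hold_position → submit_form); contrapositively O(¬submit_form → hold_position). Since O(¬submit_form) holds, K gives O(hold_position).
Applying K to premise 8 (O(hold_position → verify_dossier)) and O(hold_position) yields O(verify_dossier).
Premise 3 is O(¬badge_in → ¬verify_dossier); contrapositively O(verify_dossier → badge_in). Since O(verify_dossier) holds, K gives O(badge_in).
However, premise 2 gives O(¬badge_in).
We now have both O(badge_in) and O(¬badge_in) — badge_in is simultaneously obligatory and forbidden, violating the D-axiom.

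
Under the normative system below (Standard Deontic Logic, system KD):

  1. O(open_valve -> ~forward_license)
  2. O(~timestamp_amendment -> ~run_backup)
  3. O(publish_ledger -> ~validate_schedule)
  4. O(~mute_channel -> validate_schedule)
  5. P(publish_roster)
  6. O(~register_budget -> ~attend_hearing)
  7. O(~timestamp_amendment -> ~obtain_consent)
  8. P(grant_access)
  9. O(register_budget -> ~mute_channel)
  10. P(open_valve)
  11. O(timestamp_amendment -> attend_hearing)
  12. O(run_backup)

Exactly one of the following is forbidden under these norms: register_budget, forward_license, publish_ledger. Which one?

publish_ledger

Premise 12 gives O(run_backup).
Premise 2 is O(~timestamp_amendment -> ~run_backup); contrapositively O(run_backup -> timestamp_amendment). Since O(run_backup) holds, K gives O(timestamp_amendment).
With premise 11, O(timestamp_amendment -> attend_hearing), the K-axiom yields O(attend_hearing).
The contrapositive of premise 6 (O(~register_budget -> ~attend_hearing)) is O(attend_hearing -> register_budget), and O(attend_hearing) is already established, so O(register_budget).
Applying K to premise 9 (O(register_budget -> ~mute_channel)) and O(register_budget) yields O(~mute_channel).
From O(~mute_channel) and premise 4, O(~mute_channel -> validate_schedule), we obtain O(validate_schedule).
Premise 3 is O(publish_ledger -> ~validate_schedule); contrapositively O(validate_schedule -> ~publish_ledger). Since O(validate_schedule) holds, K gives O(~publish_ledger).
So O(~publish_ledger) holds, i.e. publish_ledger is forbidden. None of the other listed options is forbidden under the premises.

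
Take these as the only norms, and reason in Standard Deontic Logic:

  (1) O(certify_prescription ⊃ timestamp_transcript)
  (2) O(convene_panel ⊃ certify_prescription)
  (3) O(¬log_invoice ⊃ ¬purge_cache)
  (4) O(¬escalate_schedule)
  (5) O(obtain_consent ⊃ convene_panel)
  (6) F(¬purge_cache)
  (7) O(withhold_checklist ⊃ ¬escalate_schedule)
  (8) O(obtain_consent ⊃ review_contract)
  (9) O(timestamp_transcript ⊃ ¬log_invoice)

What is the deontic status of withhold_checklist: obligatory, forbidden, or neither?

Premise 7 is O(withhold_checklist ⊃ ¬escalate_schedule); even if O(¬escalate_schedule) held, inferring O(withhold_checklist) would be affirming the consequent — invalid.
No premise or chain of K-axiom applications forces O(withhold_checklist), and none forces O(¬withhold_checklist). So withhold_checklist is neither obligatory nor forbidden under these norms.

Neither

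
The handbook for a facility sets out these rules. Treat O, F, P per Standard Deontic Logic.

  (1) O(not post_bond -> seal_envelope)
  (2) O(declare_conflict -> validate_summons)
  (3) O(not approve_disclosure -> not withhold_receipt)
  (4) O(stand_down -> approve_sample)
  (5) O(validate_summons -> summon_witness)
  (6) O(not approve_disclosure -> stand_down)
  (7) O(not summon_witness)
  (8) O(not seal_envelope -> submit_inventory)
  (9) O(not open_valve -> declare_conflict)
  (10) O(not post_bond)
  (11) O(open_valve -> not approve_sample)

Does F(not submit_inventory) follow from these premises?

No

Premise 8 is O(not seal_envelope -> submit_inventory), but O(not seal_envelope) is not derivable from the premises, so it does not yield O(submit_inventory).
No other premise forces O(submit_inventory). An ideal world satisfying every premise can still have not submit_inventory true, so F(not submit_inventory) is not derivable.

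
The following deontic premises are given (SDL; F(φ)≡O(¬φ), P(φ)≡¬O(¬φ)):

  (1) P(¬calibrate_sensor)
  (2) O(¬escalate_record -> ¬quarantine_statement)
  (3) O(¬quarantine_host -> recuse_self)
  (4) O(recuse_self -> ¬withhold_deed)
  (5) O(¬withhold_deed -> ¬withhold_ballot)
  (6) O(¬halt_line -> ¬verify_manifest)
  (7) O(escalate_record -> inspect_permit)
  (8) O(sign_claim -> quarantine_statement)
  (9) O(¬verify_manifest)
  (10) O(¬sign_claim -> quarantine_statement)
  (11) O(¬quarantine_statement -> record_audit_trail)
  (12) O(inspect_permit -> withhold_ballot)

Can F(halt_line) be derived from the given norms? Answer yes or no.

Premise 6 is O(¬halt_line -> ¬verify_manifest); even if O(¬verify_manifest) held, inferring O(¬halt_line) would be affirming the consequent — invalid.
No other premise forces O(¬halt_line). An ideal world satisfying every premise can still have halt_line true, so F(halt_line) is not derivable.

No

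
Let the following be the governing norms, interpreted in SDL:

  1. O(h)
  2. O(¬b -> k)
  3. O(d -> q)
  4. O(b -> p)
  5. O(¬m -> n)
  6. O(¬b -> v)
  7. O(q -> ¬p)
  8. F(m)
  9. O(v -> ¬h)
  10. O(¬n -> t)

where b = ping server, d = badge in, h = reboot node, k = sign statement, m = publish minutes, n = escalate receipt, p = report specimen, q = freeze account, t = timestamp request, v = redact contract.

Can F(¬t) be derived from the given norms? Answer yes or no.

No

Premise 10 is O(¬n -> t), but O(¬n) is not derivable from the premises, so it does not yield O(t).
No other premise forces O(t). An ideal world satisfying every premise can still have ¬t true, so F(¬t) is not derivable.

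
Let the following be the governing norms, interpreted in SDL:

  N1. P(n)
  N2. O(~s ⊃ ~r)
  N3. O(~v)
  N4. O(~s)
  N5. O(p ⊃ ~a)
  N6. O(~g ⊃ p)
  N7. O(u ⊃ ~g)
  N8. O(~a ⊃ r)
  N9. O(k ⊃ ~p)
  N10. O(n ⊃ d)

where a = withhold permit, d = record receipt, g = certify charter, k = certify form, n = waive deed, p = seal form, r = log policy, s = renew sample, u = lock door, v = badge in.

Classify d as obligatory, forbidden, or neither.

Neither

Premise 10 is O(n ⊃ d), but O(n) is not derivable from the premises (the permission P(n) asserts only ~O(~n), not O(n)), so it does not yield O(d).
No premise or chain of K-axiom applications forces O(d), and none forces O(~d). So d is neither obligatory nor forbidden under these norms.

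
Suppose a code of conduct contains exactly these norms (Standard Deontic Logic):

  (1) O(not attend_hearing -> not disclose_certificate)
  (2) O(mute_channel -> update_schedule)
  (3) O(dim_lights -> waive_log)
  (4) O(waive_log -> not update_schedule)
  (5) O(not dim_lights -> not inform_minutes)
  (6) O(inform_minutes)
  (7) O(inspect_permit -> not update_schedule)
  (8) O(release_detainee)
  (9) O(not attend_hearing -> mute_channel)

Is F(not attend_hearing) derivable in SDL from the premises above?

Premise 6 states O(inform_minutes) outright.
Premise 5 is O(not dim_lights -> not inform_minutes); contrapositively O(inform_minutes -> dim_lights). Since O(inform_minutes) holds, K gives O(dim_lights).
From O(dim_lights) and premise 3, O(dim_lights -> waive_log), we obtain O(waive_log).
Applying K to premise 4 (O(waive_log -> not update_schedule)) and O(waive_log) yields O(not update_schedule).
Premise 2, O(mute_channel -> update_schedule), contraposes to O(not update_schedule -> not mute_channel); with O(not update_schedule) we get O(not mute_channel).
The contrapositive of premise 9 (O(not attend_hearing -> mute_channel)) is O(not mute_channel -> attend_hearing), and O(not mute_channel) is already established, so O(attend_hearing).
Premises 1, 7, 8 do not contribute to this derivation.
So O(attend_hearing) holds, i.e. F(not attend_hearing). The claim follows.

Yes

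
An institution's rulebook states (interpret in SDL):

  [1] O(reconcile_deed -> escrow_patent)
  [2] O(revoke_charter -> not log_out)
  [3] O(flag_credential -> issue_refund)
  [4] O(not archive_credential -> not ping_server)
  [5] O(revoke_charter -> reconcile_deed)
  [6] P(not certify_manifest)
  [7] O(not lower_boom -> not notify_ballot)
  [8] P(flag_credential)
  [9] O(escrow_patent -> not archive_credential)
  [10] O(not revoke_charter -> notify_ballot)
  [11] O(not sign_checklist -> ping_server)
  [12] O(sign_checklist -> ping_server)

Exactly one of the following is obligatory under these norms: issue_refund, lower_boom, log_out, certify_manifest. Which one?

Premises 12 and 11 are O(sign_checklist -> ping_server) and O(not sign_checklist -> ping_server); every ideal world satisfies sign_checklist or not sign_checklist, so in either case ping_server holds — hence O(ping_server).
Premise 4 is O(not archive_credential -> not ping_server); contrapositively O(ping_server -> archive_credential). Since O(ping_server) holds, K gives O(archive_credential).
Premise 9, O(escrow_patent -> not archive_credential), contraposes to O(archive_credential -> not escrow_patent); with O(archive_credential) we get O(not escrow_patent).
The contrapositive of premise 1 (O(reconcile_deed -> escrow_patent)) is O(not escrow_patent -> not reconcile_deed), and O(not escrow_patent) is already established, so O(not reconcile_deed).
Premise 5, O(revoke_charter -> reconcile_deed), contraposes to O(not reconcile_deed -> not revoke_charter); with O(not reconcile_deed) we get O(not revoke_charter).
From O(not revoke_charter) and premise 10, O(not revoke_charter -> notify_ballot), we obtain O(notify_ballot).
Premise 7, O(not lower_boom -> not notify_ballot), contraposes to O(notify_ballot -> lower_boom); with O(notify_ballot) we get O(lower_boom).
So O(lower_boom) holds — lower_boom is obligatory. None of the other listed options is made obligatory by any chain of premises.

lower_boom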